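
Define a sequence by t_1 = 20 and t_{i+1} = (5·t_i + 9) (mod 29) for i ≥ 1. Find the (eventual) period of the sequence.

Listing terms: t_1 = 20; t_2 = 22; t_3 = 3; t_4 = 24; t_5 = 13; t_6 = 16; t_7 = 2; t_8 = 19; t_9 = 17; t_{10} = 7; t_{11} = 15; t_{12} = 26; t_{13} = 23; t_{14} = 8; t_{15} = 20.
Since t_{15} = t_1 = 20, the sequence is periodic with period 14.

14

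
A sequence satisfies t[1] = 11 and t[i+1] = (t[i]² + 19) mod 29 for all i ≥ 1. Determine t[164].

12

Listing terms: t[1] = 11, t[2] = 24, t[3] = 15, t[4] = 12, t[5] = 18, t[6] = 24.
Since t[6] = t[2] = 24, the sequence is eventually periodic: after a pre-period of length 1 it cycles with period 4.
For i ≥ 2, t[i] depends only on (i - 2) mod 4. (164 - 2) mod 4 = 2, so t[164] = t[4] = 12.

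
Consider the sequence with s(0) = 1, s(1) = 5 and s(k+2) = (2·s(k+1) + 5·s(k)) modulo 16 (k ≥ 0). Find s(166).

7

Listing terms: s(0) = 1,  s(1) = 5,  s(2) = 15,  s(3) = 7,  s(4) = 9,  s(5) = 5,  s(6) = 7,  s(7) = 7,  s(8) = 1,  s(9) = 5.
Since (s(8), s(9)) = (s(0), s(1)) = (1, 5) (two consecutive terms determine the rest), the sequence is periodic with period 8.
(166 - 0) mod 8 = 6, so s(166) = s(6) = 7.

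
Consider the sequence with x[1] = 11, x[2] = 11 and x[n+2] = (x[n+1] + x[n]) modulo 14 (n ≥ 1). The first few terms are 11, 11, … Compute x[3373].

1

We have x[1] = 11,  x[2] = 11,  x[3] = 8,  x[4] = 5,  x[5] = 13,  x[6] = 4,  x[7] = 3,  x[8] = 7,  x[9] = 10,  x[10] = 3,  x[11] = 13,  x[12] = 2,  x[13] = 1,  x[14] = 3,  x[15] = 4,  x[16] = 7,  x[17] = 11,  x[18] = 4,  x[19] = 1,  x[20] = 5,  x[21] = 6,  x[22] = 11,  x[23] = 3,  x[24] = 0,  x[25] = 3,  x[26] = 3,  x[27] = 6,  x[28] = 9,  x[29] = 1,  x[30] = 10,  x[31] = 11,  x[32] = 7,  x[33] = 4,  x[34] = 11,  x[35] = 1,  x[36] = 12,  x[37] = 13,  x[38] = 11,  x[39] = 10,  x[40] = 7,  x[41] = 3,  x[42] = 10,  x[43] = 13,  x[44] = 9,  x[45] = 8,  x[46] = 3,  x[47] = 11,  x[48] = 0,  x[49] = 11,  x[50] = 11.
Since (x[49], x[50]) = (x[1], x[2]) = (11, 11) (two consecutive terms determine the rest), the sequence is periodic with period 48.
So x[3373] = x[1 + ((3373-1) mod 48)] = x[13] = 1.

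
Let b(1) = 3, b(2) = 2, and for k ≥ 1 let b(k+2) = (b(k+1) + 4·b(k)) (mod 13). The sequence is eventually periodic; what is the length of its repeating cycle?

12

We have b(1) = 3; b(2) = 2; b(3) = 1; b(4) = 9; b(5) = 0; b(6) = 10; b(7) = 10; b(8) = 11; b(9) = 12; b(10) = 4; b(11) = 0; b(12) = 3; b(13) = 3; b(14) = 2.
The sequence repeats with period 12.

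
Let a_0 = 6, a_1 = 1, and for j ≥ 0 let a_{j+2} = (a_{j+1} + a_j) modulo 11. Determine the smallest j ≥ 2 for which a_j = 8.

Listing terms: a_0 = 6, a_1 = 1, a_2 = 7, a_3 = 8, a_4 = 4, a_5 = 1, a_6 = 5, a_7 = 6, a_8 = 0, a_9 = 6, a_{10} = 6, a_{11} = 1.
Since (a_{10}, a_{11}) = (a_0, a_1) = (6, 1) (two consecutive terms determine the rest), the sequence is periodic with period 10.
The value 8 first appears (with j ≥ 2) at a_3.

3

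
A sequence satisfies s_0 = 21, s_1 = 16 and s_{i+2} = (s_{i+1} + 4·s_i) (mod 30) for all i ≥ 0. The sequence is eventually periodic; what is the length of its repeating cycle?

24

Computing terms: s_0 = 21; s_1 = 16; s_2 = 10; s_3 = 14; s_4 = 24; s_5 = 20; s_6 = 26; s_7 = 16; s_8 = 0; s_9 = 4; s_{10} = 4; s_{11} = 20; s_{12} = 6; s_{13} = 26; s_{14} = 20; s_{15} = 4; s_{16} = 24; s_{17} = 10; s_{18} = 16; s_{19} = 26; s_{20} = 0; s_{21} = 14; s_{22} = 14; s_{23} = 10; s_{24} = 6; s_{25} = 16; s_{26} = 10.
Since (s_{25}, s_{26}) = (s_1, s_2) = (16, 10) (two consecutive terms determine the rest), the sequence is eventually periodic: after a pre-period of length 1 it cycles with period 24.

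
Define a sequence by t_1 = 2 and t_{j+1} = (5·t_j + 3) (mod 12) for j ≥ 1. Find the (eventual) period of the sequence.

4

Listing terms: t_1 = 2,  t_2 = 1,  t_3 = 8,  t_4 = 7,  t_5 = 2.
The sequence repeats with period 4.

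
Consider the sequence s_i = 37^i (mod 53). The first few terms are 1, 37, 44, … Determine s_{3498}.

Listing terms: s_0 = 1,  s_1 = 37,  s_2 = 44,  s_3 = 38,  s_4 = 28,  s_5 = 29,  s_6 = 13,  s_7 = 4,  s_8 = 42,  s_9 = 17,  s_{10} = 46,  s_{11} = 6,  s_{12} = 10,  s_{13} = 52,  s_{14} = 16,  s_{15} = 9,  s_{16} = 15,  s_{17} = 25,  s_{18} = 24,  s_{19} = 40,  s_{20} = 49,  s_{21} = 11,  s_{22} = 36,  s_{23} = 7,  s_{24} = 47,  s_{25} = 43,  s_{26} = 1.
Since s_{26} = s_0 = 1, the sequence is periodic with period 26.
So s_{3498} = s_{0 + ((3498-0) mod 26)} = s_{14} = 16.

16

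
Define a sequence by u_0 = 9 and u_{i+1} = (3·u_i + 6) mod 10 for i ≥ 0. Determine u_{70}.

5

We have u_0 = 9; u_1 = 3; u_2 = 5; u_3 = 1; u_4 = 9.
Since u_4 = u_0 = 9, the sequence is periodic with period 4.
So u_{70} = u_{0 + ((70-0) mod 4)} = u_2 = 5.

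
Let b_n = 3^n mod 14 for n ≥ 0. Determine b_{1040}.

Listing terms: b_0 = 1, b_1 = 3, b_2 = 9, b_3 = 13, b_4 = 11, b_5 = 5, b_6 = 1.
Since b_6 = b_0 = 1, the sequence is periodic with period 6.
(1040 - 0) mod 6 = 2, so b_{1040} = b_2 = 9.

9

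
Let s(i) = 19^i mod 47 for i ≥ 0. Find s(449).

Listing terms: s(0) = 1, s(1) = 19, s(2) = 32, s(3) = 44, s(4) = 37, s(5) = 45, s(6) = 9, s(7) = 30, s(8) = 6, s(9) = 20, s(10) = 4, s(11) = 29, s(12) = 34, s(13) = 35, s(14) = 7, s(15) = 39, s(16) = 36, s(17) = 26, s(18) = 24, s(19) = 33, s(20) = 16, s(21) = 22, s(22) = 42, s(23) = 46, s(24) = 28, s(25) = 15, s(26) = 3, s(27) = 10, s(28) = 2, s(29) = 38, s(30) = 17, s(31) = 41, s(32) = 27, s(33) = 43, s(34) = 18, s(35) = 13, s(36) = 12, s(37) = 40, s(38) = 8, s(39) = 11, s(40) = 21, s(41) = 23, s(42) = 14, s(43) = 31, s(44) = 25, s(45) = 5, s(46) = 1.
The sequence repeats with period 46.
So s(449) = s(0 + ((449-0) mod 46)) = s(35) = 13.

13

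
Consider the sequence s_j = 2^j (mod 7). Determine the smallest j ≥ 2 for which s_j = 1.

s_1 = 2,  s_2 = 4,  s_3 = 1,  s_4 = 2.
The sequence repeats with period 3.
The value 1 first appears (with j ≥ 2) at s_3.

3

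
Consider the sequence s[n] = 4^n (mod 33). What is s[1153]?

Listing terms: s[0] = 1,  s[1] = 4,  s[2] = 16,  s[3] = 31,  s[4] = 25,  s[5] = 1.
Since s[5] = s[0] = 1, the sequence is periodic with period 5.
(1153 - 0) mod 5 = 3, so s[1153] = s[3] = 31.

31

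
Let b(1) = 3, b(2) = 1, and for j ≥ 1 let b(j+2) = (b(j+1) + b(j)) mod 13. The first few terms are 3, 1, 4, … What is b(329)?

3

Listing terms: b(1) = 3,  b(2) = 1,  b(3) = 4,  b(4) = 5,  b(5) = 9,  b(6) = 1,  b(7) = 10,  b(8) = 11,  b(9) = 8,  b(10) = 6,  b(11) = 1,  b(12) = 7,  b(13) = 8,  b(14) = 2,  b(15) = 10,  b(16) = 12,  b(17) = 9,  b(18) = 8,  b(19) = 4,  b(20) = 12,  b(21) = 3,  b(22) = 2,  b(23) = 5,  b(24) = 7,  b(25) = 12,  b(26) = 6,  b(27) = 5,  b(28) = 11,  b(29) = 3,  b(30) = 1.
The sequence repeats with period 28.
(329 - 1) mod 28 = 20, so b(329) = b(21) = 3.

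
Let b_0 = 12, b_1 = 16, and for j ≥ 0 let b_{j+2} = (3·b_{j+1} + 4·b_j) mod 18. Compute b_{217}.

b_0 = 12; b_1 = 16; b_2 = 6; b_3 = 10; b_4 = 0; b_5 = 4; b_6 = 12; b_7 = 16.
The sequence repeats with period 6.
(217 - 0) mod 6 = 1, so b_{217} = b_1 = 16.

16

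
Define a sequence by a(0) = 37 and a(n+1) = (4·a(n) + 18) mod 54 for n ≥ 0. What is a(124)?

22

Computing terms: a(0) = 37; a(1) = 4; a(2) = 34; a(3) = 46; a(4) = 40; a(5) = 16; a(6) = 28; a(7) = 22; a(8) = 52; a(9) = 10; a(10) = 4.
Since a(10) = a(1) = 4, the sequence is eventually periodic: after a pre-period of length 1 it cycles with period 9.
For n ≥ 1, a(n) depends only on (n - 1) mod 9. (124 - 1) mod 9 = 6, so a(124) = a(7) = 22.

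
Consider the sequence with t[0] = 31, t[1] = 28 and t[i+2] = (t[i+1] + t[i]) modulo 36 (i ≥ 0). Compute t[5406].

We have t[0] = 31, t[1] = 28, t[2] = 23, t[3] = 15, t[4] = 2, t[5] = 17, t[6] = 19, t[7] = 0, t[8] = 19, t[9] = 19, t[10] = 2, t[11] = 21, t[12] = 23, t[13] = 8, t[14] = 31, t[15] = 3, t[16] = 34, t[17] = 1, t[18] = 35, t[19] = 0, t[20] = 35, t[21] = 35, t[22] = 34, t[23] = 33, t[24] = 31, t[25] = 28.
The sequence repeats with period 24.
So t[5406] = t[0 + ((5406-0) mod 24)] = t[6] = 19.

19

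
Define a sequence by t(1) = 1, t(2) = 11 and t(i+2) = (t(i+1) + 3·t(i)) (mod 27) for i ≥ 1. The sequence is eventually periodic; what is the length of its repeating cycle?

Computing terms: t(1) = 1; t(2) = 11; t(3) = 14; t(4) = 20; t(5) = 8; t(6) = 14; t(7) = 11; t(8) = 26; t(9) = 5; t(10) = 2; t(11) = 17; t(12) = 23; t(13) = 20; t(14) = 8.
Since (t(13), t(14)) = (t(4), t(5)) = (20, 8) (two consecutive terms determine the rest), the sequence is eventually periodic: after a pre-period of length 3 it cycles with period 9.

9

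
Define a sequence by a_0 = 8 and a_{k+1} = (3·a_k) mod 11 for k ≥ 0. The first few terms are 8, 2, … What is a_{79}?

10

We have a_0 = 8,  a_1 = 2,  a_2 = 6,  a_3 = 7,  a_4 = 10,  a_5 = 8.
The sequence repeats with period 5.
So a_{79} = a_{0 + ((79-0) mod 5)} = a_4 = 10.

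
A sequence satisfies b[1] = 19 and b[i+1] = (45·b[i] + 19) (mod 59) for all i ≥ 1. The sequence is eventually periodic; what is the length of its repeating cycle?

Computing terms: b[1] = 19; b[2] = 48; b[3] = 55; b[4] = 16; b[5] = 31; b[6] = 57; b[7] = 47; b[8] = 10; b[9] = 56; b[10] = 2; b[11] = 50; b[12] = 27; b[13] = 54; b[14] = 30; b[15] = 12; b[16] = 28; b[17] = 40; b[18] = 49; b[19] = 41; b[20] = 35; b[21] = 1; b[22] = 5; b[23] = 8; b[24] = 25; b[25] = 23; b[26] = 51; b[27] = 13; b[28] = 14; b[29] = 0; b[30] = 19.
Since b[30] = b[1] = 19, the sequence is periodic with period 29.

29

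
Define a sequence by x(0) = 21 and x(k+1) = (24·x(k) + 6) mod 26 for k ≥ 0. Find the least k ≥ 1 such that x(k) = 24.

We have x(0) = 21,  x(1) = 16,  x(2) = 0,  x(3) = 6,  x(4) = 20,  x(5) = 18,  x(6) = 22,  x(7) = 14,  x(8) = 4,  x(9) = 24,  x(10) = 10,  x(11) = 12,  x(12) = 8,  x(13) = 16.
Since x(13) = x(1) = 16, the sequence is eventually periodic: after a pre-period of length 1 it cycles with period 12.
The value 24 first appears (with k ≥ 1) at x(9).

9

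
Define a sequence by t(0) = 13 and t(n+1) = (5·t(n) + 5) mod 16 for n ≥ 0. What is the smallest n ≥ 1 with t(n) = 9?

4

Computing terms: t(0) = 13,  t(1) = 6,  t(2) = 3,  t(3) = 4,  t(4) = 9,  t(5) = 2,  t(6) = 15,  t(7) = 0,  t(8) = 5,  t(9) = 14,  t(10) = 11,  t(11) = 12,  t(12) = 1,  t(13) = 10,  t(14) = 7,  t(15) = 8,  t(16) = 13.
Since t(16) = t(0) = 13, the sequence is periodic with period 16.
The value 9 first appears (with n ≥ 1) at t(4).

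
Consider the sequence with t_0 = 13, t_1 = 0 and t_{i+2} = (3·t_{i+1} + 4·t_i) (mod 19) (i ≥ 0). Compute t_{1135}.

Listing terms: t_0 = 13,  t_1 = 0,  t_2 = 14,  t_3 = 4,  t_4 = 11,  t_5 = 11,  t_6 = 1,  t_7 = 9,  t_8 = 12,  t_9 = 15,  t_{10} = 17,  t_{11} = 16,  t_{12} = 2,  t_{13} = 13,  t_{14} = 9,  t_{15} = 3,  t_{16} = 7,  t_{17} = 14,  t_{18} = 13,  t_{19} = 0.
Since (t_{18}, t_{19}) = (t_0, t_1) = (13, 0) (two consecutive terms determine the rest), the sequence is periodic with period 18.
(1135 - 0) mod 18 = 1, so t_{1135} = t_1 = 0.

0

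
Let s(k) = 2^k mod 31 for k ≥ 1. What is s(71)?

Listing terms: s(1) = 2,  s(2) = 4,  s(3) = 8,  s(4) = 16,  s(5) = 1,  s(6) = 2.
The sequence repeats with period 5.
So s(71) = s(1 + ((71-1) mod 5)) = s(1) = 2.

2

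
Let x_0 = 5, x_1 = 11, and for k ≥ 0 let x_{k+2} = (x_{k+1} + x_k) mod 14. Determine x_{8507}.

We have x_0 = 5, x_1 = 11, x_2 = 2, x_3 = 13, x_4 = 1, x_5 = 0, x_6 = 1, x_7 = 1, x_8 = 2, x_9 = 3, x_{10} = 5, x_{11} = 8, x_{12} = 13, x_{13} = 7, x_{14} = 6, x_{15} = 13, x_{16} = 5, x_{17} = 4, x_{18} = 9, x_{19} = 13, x_{20} = 8, x_{21} = 7, x_{22} = 1, x_{23} = 8, x_{24} = 9, x_{25} = 3, x_{26} = 12, x_{27} = 1, x_{28} = 13, x_{29} = 0, x_{30} = 13, x_{31} = 13, x_{32} = 12, x_{33} = 11, x_{34} = 9, x_{35} = 6, x_{36} = 1, x_{37} = 7, x_{38} = 8, x_{39} = 1, x_{40} = 9, x_{41} = 10, x_{42} = 5, x_{43} = 1, x_{44} = 6, x_{45} = 7, x_{46} = 13, x_{47} = 6, x_{48} = 5, x_{49} = 11.
The sequence repeats with period 48.
So x_{8507} = x_{0 + ((8507-0) mod 48)} = x_{11} = 8.

8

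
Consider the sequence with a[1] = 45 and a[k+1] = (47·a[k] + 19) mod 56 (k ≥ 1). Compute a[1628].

6

Computing terms: a[1] = 45, a[2] = 6, a[3] = 21, a[4] = 54, a[5] = 37, a[6] = 22, a[7] = 45.
The sequence repeats with period 6.
(1628 - 1) mod 6 = 1, so a[1628] = a[2] = 6.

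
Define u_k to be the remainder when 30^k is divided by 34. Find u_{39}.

We have u_1 = 30, u_2 = 16, u_3 = 4, u_4 = 18, u_5 = 30.
The sequence repeats with period 4.
So u_{39} = u_{1 + ((39-1) mod 4)} = u_3 = 4.

4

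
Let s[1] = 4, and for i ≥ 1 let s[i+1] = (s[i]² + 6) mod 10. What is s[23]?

s[1] = 4; s[2] = 2; s[3] = 0; s[4] = 6; s[5] = 2.
Since s[5] = s[2] = 2, the sequence is eventually periodic: after a pre-period of length 1 it cycles with period 3.
For i ≥ 2, s[i] depends only on (i - 2) mod 3. (23 - 2) mod 3 = 0, so s[23] = s[2] = 2.

2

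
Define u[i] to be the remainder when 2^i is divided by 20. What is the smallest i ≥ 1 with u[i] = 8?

3

Computing terms: u[0] = 1; u[1] = 2; u[2] = 4; u[3] = 8; u[4] = 16; u[5] = 12; u[6] = 4.
Since u[6] = u[2] = 4, the sequence is eventually periodic: after a pre-period of length 2 it cycles with period 4.
The value 8 first appears (with i ≥ 1) at u[3].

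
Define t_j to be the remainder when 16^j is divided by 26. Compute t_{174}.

We have t_0 = 1; t_1 = 16; t_2 = 22; t_3 = 14; t_4 = 16.
Since t_4 = t_1 = 16, the sequence is eventually periodic: after a pre-period of length 1 it cycles with period 3.
For j ≥ 1, t_j depends only on (j - 1) mod 3. (174 - 1) mod 3 = 2, so t_{174} = t_3 = 14.

14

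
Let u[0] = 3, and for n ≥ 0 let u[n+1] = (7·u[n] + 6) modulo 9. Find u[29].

6

We have u[0] = 3; u[1] = 0; u[2] = 6; u[3] = 3.
Since u[3] = u[0] = 3, the sequence is periodic with period 3.
So u[29] = u[0 + ((29-0) mod 3)] = u[2] = 6.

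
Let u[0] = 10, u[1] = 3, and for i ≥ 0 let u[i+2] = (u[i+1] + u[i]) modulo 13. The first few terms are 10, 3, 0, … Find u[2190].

Listing terms: u[0] = 10; u[1] = 3; u[2] = 0; u[3] = 3; u[4] = 3; u[5] = 6; u[6] = 9; u[7] = 2; u[8] = 11; u[9] = 0; u[10] = 11; u[11] = 11; u[12] = 9; u[13] = 7; u[14] = 3; u[15] = 10; u[16] = 0; u[17] = 10; u[18] = 10; u[19] = 7; u[20] = 4; u[21] = 11; u[22] = 2; u[23] = 0; u[24] = 2; u[25] = 2; u[26] = 4; u[27] = 6; u[28] = 10; u[29] = 3.
The sequence repeats with period 28.
(2190 - 0) mod 28 = 6, so u[2190] = u[6] = 9.

9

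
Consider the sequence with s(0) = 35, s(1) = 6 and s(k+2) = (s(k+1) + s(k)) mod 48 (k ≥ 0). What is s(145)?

Listing terms: s(0) = 35, s(1) = 6, s(2) = 41, s(3) = 47, s(4) = 40, s(5) = 39, s(6) = 31, s(7) = 22, s(8) = 5, s(9) = 27, s(10) = 32, s(11) = 11, s(12) = 43, s(13) = 6, s(14) = 1, s(15) = 7, s(16) = 8, s(17) = 15, s(18) = 23, s(19) = 38, s(20) = 13, s(21) = 3, s(22) = 16, s(23) = 19, s(24) = 35, s(25) = 6.
Since (s(24), s(25)) = (s(0), s(1)) = (35, 6) (two consecutive terms determine the rest), the sequence is periodic with period 24.
(145 - 0) mod 24 = 1, so s(145) = s(1) = 6.

6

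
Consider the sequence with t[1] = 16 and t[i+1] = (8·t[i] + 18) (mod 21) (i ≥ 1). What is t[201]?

t[1] = 16; t[2] = 20; t[3] = 10; t[4] = 14; t[5] = 4; t[6] = 8; t[7] = 19; t[8] = 2; t[9] = 13; t[10] = 17; t[11] = 7; t[12] = 11; t[13] = 1; t[14] = 5; t[15] = 16.
The sequence repeats with period 14.
(201 - 1) mod 14 = 4, so t[201] = t[5] = 4.

4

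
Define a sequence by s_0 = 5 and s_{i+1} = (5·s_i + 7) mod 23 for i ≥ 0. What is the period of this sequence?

Listing terms: s_0 = 5, s_1 = 9, s_2 = 6, s_3 = 14, s_4 = 8, s_5 = 1, s_6 = 12, s_7 = 21, s_8 = 20, s_9 = 15, s_{10} = 13, s_{11} = 3, s_{12} = 22, s_{13} = 2, s_{14} = 17, s_{15} = 0, s_{16} = 7, s_{17} = 19, s_{18} = 10, s_{19} = 11, s_{20} = 16, s_{21} = 18, s_{22} = 5.
The sequence repeats with period 22.

22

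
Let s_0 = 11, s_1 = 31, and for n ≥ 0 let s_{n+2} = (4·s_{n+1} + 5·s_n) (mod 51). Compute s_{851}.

4

Listing terms: s_0 = 11, s_1 = 31, s_2 = 26, s_3 = 4, s_4 = 44, s_5 = 43, s_6 = 35, s_7 = 49, s_8 = 14, s_9 = 46, s_{10} = 50, s_{11} = 22, s_{12} = 32, s_{13} = 34, s_{14} = 41, s_{15} = 28, s_{16} = 11, s_{17} = 31.
The sequence repeats with period 16.
(851 - 0) mod 16 = 3, so s_{851} = s_3 = 4.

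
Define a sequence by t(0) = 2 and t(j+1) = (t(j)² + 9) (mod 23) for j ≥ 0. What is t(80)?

17

Computing terms: t(0) = 2,  t(1) = 13,  t(2) = 17,  t(3) = 22,  t(4) = 10,  t(5) = 17.
Since t(5) = t(2) = 17, the sequence is eventually periodic: after a pre-period of length 2 it cycles with period 3.
For j ≥ 2, t(j) depends only on (j - 2) mod 3. (80 - 2) mod 3 = 0, so t(80) = t(2) = 17.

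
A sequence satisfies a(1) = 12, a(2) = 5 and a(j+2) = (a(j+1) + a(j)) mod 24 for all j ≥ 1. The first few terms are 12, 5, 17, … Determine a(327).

1

Listing terms: a(1) = 12; a(2) = 5; a(3) = 17; a(4) = 22; a(5) = 15; a(6) = 13; a(7) = 4; a(8) = 17; a(9) = 21; a(10) = 14; a(11) = 11; a(12) = 1; a(13) = 12; a(14) = 13; a(15) = 1; a(16) = 14; a(17) = 15; a(18) = 5; a(19) = 20; a(20) = 1; a(21) = 21; a(22) = 22; a(23) = 19; a(24) = 17; a(25) = 12; a(26) = 5.
Since (a(25), a(26)) = (a(1), a(2)) = (12, 5) (two consecutive terms determine the rest), the sequence is periodic with period 24.
(327 - 1) mod 24 = 14, so a(327) = a(15) = 1.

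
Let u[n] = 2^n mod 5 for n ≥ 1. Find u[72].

Listing terms: u[1] = 2, u[2] = 4, u[3] = 3, u[4] = 1, u[5] = 2.
Since u[5] = u[1] = 2, the sequence is periodic with period 4.
So u[72] = u[1 + ((72-1) mod 4)] = u[4] = 1.

1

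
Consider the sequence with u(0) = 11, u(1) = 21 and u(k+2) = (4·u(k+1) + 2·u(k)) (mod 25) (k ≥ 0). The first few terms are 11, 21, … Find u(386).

Listing terms: u(0) = 11, u(1) = 21, u(2) = 6, u(3) = 16, u(4) = 1, u(5) = 11, u(6) = 21.
Since (u(5), u(6)) = (u(0), u(1)) = (11, 21) (two consecutive terms determine the rest), the sequence is periodic with period 5.
So u(386) = u(0 + ((386-0) mod 5)) = u(1) = 21.

21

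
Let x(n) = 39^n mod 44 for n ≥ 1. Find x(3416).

x(1) = 39; x(2) = 25; x(3) = 7; x(4) = 9; x(5) = 43; x(6) = 5; x(7) = 19; x(8) = 37; x(9) = 35; x(10) = 1; x(11) = 39.
Since x(11) = x(1) = 39, the sequence is periodic with period 10.
So x(3416) = x(1 + ((3416-1) mod 10)) = x(6) = 5.

5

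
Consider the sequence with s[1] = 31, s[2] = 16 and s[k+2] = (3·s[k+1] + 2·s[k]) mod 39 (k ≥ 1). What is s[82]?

Listing terms: s[1] = 31,  s[2] = 16,  s[3] = 32,  s[4] = 11,  s[5] = 19,  s[6] = 1,  s[7] = 2,  s[8] = 8,  s[9] = 28,  s[10] = 22,  s[11] = 5,  s[12] = 20,  s[13] = 31,  s[14] = 16.
Since (s[13], s[14]) = (s[1], s[2]) = (31, 16) (two consecutive terms determine the rest), the sequence is periodic with period 12.
So s[82] = s[1 + ((82-1) mod 12)] = s[10] = 22.

22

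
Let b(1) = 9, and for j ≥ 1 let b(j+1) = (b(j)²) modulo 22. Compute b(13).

Listing terms: b(1) = 9; b(2) = 15; b(3) = 5; b(4) = 3; b(5) = 9.
Since b(5) = b(1) = 9, the sequence is periodic with period 4.
(13 - 1) mod 4 = 0, so b(13) = b(1) = 9.

9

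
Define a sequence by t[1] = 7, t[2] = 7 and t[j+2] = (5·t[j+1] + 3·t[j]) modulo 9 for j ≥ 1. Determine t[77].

We have t[1] = 7,  t[2] = 7,  t[3] = 2,  t[4] = 4,  t[5] = 8,  t[6] = 7,  t[7] = 5,  t[8] = 1,  t[9] = 2,  t[10] = 4.
Since (t[9], t[10]) = (t[3], t[4]) = (2, 4) (two consecutive terms determine the rest), the sequence is eventually periodic: after a pre-period of length 2 it cycles with period 6.
For j ≥ 3, t[j] depends only on (j - 3) mod 6. (77 - 3) mod 6 = 2, so t[77] = t[5] = 8.

8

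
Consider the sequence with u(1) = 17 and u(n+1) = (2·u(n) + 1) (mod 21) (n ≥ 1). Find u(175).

17

Computing terms: u(1) = 17, u(2) = 14, u(3) = 8, u(4) = 17.
The sequence repeats with period 3.
So u(175) = u(1 + ((175-1) mod 3)) = u(1) = 17.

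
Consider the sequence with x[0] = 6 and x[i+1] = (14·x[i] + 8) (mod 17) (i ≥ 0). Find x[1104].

x[0] = 6, x[1] = 7, x[2] = 4, x[3] = 13, x[4] = 3, x[5] = 16, x[6] = 11, x[7] = 9, x[8] = 15, x[9] = 14, x[10] = 0, x[11] = 8, x[12] = 1, x[13] = 5, x[14] = 10, x[15] = 12, x[16] = 6.
Since x[16] = x[0] = 6, the sequence is periodic with period 16.
(1104 - 0) mod 16 = 0, so x[1104] = x[0] = 6.

6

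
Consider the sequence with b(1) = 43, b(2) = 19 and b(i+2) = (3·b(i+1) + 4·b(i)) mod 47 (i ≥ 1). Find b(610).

Computing terms: b(1) = 43, b(2) = 19, b(3) = 41, b(4) = 11, b(5) = 9, b(6) = 24, b(7) = 14, b(8) = 44, b(9) = 0, b(10) = 35, b(11) = 11, b(12) = 32, b(13) = 46, b(14) = 31, b(15) = 42, b(16) = 15, b(17) = 25, b(18) = 41, b(19) = 35, b(20) = 34, b(21) = 7, b(22) = 16, b(23) = 29, b(24) = 10, b(25) = 5, b(26) = 8, b(27) = 44, b(28) = 23, b(29) = 10, b(30) = 28, b(31) = 30, b(32) = 14, b(33) = 21, b(34) = 25, b(35) = 18, b(36) = 13, b(37) = 17, b(38) = 9, b(39) = 1, b(40) = 39, b(41) = 27, b(42) = 2, b(43) = 20, b(44) = 21, b(45) = 2, b(46) = 43, b(47) = 43, b(48) = 19.
The sequence repeats with period 46.
So b(610) = b(1 + ((610-1) mod 46)) = b(12) = 32.

32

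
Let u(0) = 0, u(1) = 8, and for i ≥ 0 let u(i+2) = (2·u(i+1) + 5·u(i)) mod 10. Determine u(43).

2

Computing terms: u(0) = 0, u(1) = 8, u(2) = 6, u(3) = 2, u(4) = 4, u(5) = 8, u(6) = 6.
Since (u(5), u(6)) = (u(1), u(2)) = (8, 6) (two consecutive terms determine the rest), the sequence is eventually periodic: after a pre-period of length 1 it cycles with period 4.
For i ≥ 1, u(i) depends only on (i - 1) mod 4. (43 - 1) mod 4 = 2, so u(43) = u(3) = 2.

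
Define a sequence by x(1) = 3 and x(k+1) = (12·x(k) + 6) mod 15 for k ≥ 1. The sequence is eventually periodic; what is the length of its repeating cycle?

Listing terms: x(1) = 3; x(2) = 12; x(3) = 0; x(4) = 6; x(5) = 3.
Since x(5) = x(1) = 3, the sequence is periodic with period 4.

4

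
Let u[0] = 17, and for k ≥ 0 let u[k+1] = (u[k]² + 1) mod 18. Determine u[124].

Computing terms: u[0] = 17,  u[1] = 2,  u[2] = 5,  u[3] = 8,  u[4] = 11,  u[5] = 14,  u[6] = 17.
Since u[6] = u[0] = 17, the sequence is periodic with period 6.
So u[124] = u[0 + ((124-0) mod 6)] = u[4] = 11.

11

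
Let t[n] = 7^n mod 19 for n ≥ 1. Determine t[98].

11

Computing terms: t[1] = 7; t[2] = 11; t[3] = 1; t[4] = 7.
Since t[4] = t[1] = 7, the sequence is periodic with period 3.
So t[98] = t[1 + ((98-1) mod 3)] = t[2] = 11.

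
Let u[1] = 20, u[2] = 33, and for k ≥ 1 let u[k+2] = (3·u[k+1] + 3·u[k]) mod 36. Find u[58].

Listing terms: u[1] = 20,  u[2] = 33,  u[3] = 15,  u[4] = 0,  u[5] = 9,  u[6] = 27,  u[7] = 0,  u[8] = 9.
Since (u[7], u[8]) = (u[4], u[5]) = (0, 9) (two consecutive terms determine the rest), the sequence is eventually periodic: after a pre-period of length 3 it cycles with period 3.
For k ≥ 4, u[k] depends only on (k - 4) mod 3. (58 - 4) mod 3 = 0, so u[58] = u[4] = 0.

0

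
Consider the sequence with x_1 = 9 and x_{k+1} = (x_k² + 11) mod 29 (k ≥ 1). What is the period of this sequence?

3

We have x_1 = 9; x_2 = 5; x_3 = 7; x_4 = 2; x_5 = 15; x_6 = 4; x_7 = 27; x_8 = 15.
Since x_8 = x_5 = 15, the sequence is eventually periodic: after a pre-period of length 4 it cycles with period 3.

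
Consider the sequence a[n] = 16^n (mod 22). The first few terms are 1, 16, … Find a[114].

We have a[0] = 1; a[1] = 16; a[2] = 14; a[3] = 4; a[4] = 20; a[5] = 12; a[6] = 16.
Since a[6] = a[1] = 16, the sequence is eventually periodic: after a pre-period of length 1 it cycles with period 5.
For n ≥ 1, a[n] depends only on (n - 1) mod 5. (114 - 1) mod 5 = 3, so a[114] = a[4] = 20.

20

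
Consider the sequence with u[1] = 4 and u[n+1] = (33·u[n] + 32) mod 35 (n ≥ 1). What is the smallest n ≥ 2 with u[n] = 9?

5

u[1] = 4, u[2] = 24, u[3] = 19, u[4] = 29, u[5] = 9, u[6] = 14, u[7] = 4.
The sequence repeats with period 6.
The value 9 first appears (with n ≥ 2) at u[5].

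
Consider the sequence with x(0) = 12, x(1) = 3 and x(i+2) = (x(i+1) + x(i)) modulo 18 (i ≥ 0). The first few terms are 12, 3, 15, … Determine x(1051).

9

Listing terms: x(0) = 12; x(1) = 3; x(2) = 15; x(3) = 0; x(4) = 15; x(5) = 15; x(6) = 12; x(7) = 9; x(8) = 3; x(9) = 12; x(10) = 15; x(11) = 9; x(12) = 6; x(13) = 15; x(14) = 3; x(15) = 0; x(16) = 3; x(17) = 3; x(18) = 6; x(19) = 9; x(20) = 15; x(21) = 6; x(22) = 3; x(23) = 9; x(24) = 12; x(25) = 3.
The sequence repeats with period 24.
(1051 - 0) mod 24 = 19, so x(1051) = x(19) = 9.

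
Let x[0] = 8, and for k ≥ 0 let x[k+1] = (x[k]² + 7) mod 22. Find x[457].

5

We have x[0] = 8, x[1] = 5, x[2] = 10, x[3] = 19, x[4] = 16, x[5] = 21, x[6] = 8.
Since x[6] = x[0] = 8, the sequence is periodic with period 6.
(457 - 0) mod 6 = 1, so x[457] = x[1] = 5.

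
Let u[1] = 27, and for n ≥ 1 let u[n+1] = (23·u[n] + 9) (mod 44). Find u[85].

We have u[1] = 27; u[2] = 14; u[3] = 23; u[4] = 10; u[5] = 19; u[6] = 6; u[7] = 15; u[8] = 2; u[9] = 11; u[10] = 42; u[11] = 7; u[12] = 38; u[13] = 3; u[14] = 34; u[15] = 43; u[16] = 30; u[17] = 39; u[18] = 26; u[19] = 35; u[20] = 22; u[21] = 31; u[22] = 18; u[23] = 27.
Since u[23] = u[1] = 27, the sequence is periodic with period 22.
(85 - 1) mod 22 = 18, so u[85] = u[19] = 35.

35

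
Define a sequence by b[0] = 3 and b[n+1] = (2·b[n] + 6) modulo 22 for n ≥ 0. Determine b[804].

We have b[0] = 3,  b[1] = 12,  b[2] = 8,  b[3] = 0,  b[4] = 6,  b[5] = 18,  b[6] = 20,  b[7] = 2,  b[8] = 10,  b[9] = 4,  b[10] = 14,  b[11] = 12.
Since b[11] = b[1] = 12, the sequence is eventually periodic: after a pre-period of length 1 it cycles with period 10.
For n ≥ 1, b[n] depends only on (n - 1) mod 10. (804 - 1) mod 10 = 3, so b[804] = b[4] = 6.

6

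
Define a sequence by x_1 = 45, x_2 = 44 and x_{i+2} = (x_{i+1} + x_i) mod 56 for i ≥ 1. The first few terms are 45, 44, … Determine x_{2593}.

We have x_1 = 45, x_2 = 44, x_3 = 33, x_4 = 21, x_5 = 54, x_6 = 19, x_7 = 17, x_8 = 36, x_9 = 53, x_{10} = 33, x_{11} = 30, x_{12} = 7, x_{13} = 37, x_{14} = 44, x_{15} = 25, x_{16} = 13, x_{17} = 38, x_{18} = 51, x_{19} = 33, x_{20} = 28, x_{21} = 5, x_{22} = 33, x_{23} = 38, x_{24} = 15, x_{25} = 53, x_{26} = 12, x_{27} = 9, x_{28} = 21, x_{29} = 30, x_{30} = 51, x_{31} = 25, x_{32} = 20, x_{33} = 45, x_{34} = 9, x_{35} = 54, x_{36} = 7, x_{37} = 5, x_{38} = 12, x_{39} = 17, x_{40} = 29, x_{41} = 46, x_{42} = 19, x_{43} = 9, x_{44} = 28, x_{45} = 37, x_{46} = 9, x_{47} = 46, x_{48} = 55, x_{49} = 45, x_{50} = 44.
Since (x_{49}, x_{50}) = (x_1, x_2) = (45, 44) (two consecutive terms determine the rest), the sequence is periodic with period 48.
(2593 - 1) mod 48 = 0, so x_{2593} = x_1 = 45.

45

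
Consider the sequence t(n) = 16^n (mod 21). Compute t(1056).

Listing terms: t(1) = 16,  t(2) = 4,  t(3) = 1,  t(4) = 16.
The sequence repeats with period 3.
So t(1056) = t(1 + ((1056-1) mod 3)) = t(3) = 1.

1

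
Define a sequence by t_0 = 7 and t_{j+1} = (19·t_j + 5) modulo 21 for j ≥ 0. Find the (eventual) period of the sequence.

t_0 = 7, t_1 = 12, t_2 = 2, t_3 = 1, t_4 = 3, t_5 = 20, t_6 = 7.
Since t_6 = t_0 = 7, the sequence is periodic with period 6.

6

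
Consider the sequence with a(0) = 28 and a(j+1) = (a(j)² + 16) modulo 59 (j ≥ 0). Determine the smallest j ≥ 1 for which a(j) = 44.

12

Listing terms: a(0) = 28; a(1) = 33; a(2) = 43; a(3) = 36; a(4) = 14; a(5) = 35; a(6) = 2; a(7) = 20; a(8) = 3; a(9) = 25; a(10) = 51; a(11) = 21; a(12) = 44; a(13) = 5; a(14) = 41; a(15) = 45; a(16) = 35.
Since a(16) = a(5) = 35, the sequence is eventually periodic: after a pre-period of length 5 it cycles with period 11.
The value 44 first appears (with j ≥ 1) at a(12).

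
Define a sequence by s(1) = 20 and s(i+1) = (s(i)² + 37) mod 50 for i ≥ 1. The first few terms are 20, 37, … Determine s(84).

23

Computing terms: s(1) = 20, s(2) = 37, s(3) = 6, s(4) = 23, s(5) = 16, s(6) = 43, s(7) = 36, s(8) = 33, s(9) = 26, s(10) = 13, s(11) = 6.
Since s(11) = s(3) = 6, the sequence is eventually periodic: after a pre-period of length 2 it cycles with period 8.
For i ≥ 3, s(i) depends only on (i - 3) mod 8. (84 - 3) mod 8 = 1, so s(84) = s(4) = 23.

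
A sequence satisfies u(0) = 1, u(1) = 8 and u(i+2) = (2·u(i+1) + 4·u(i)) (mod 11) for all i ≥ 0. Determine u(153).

We have u(0) = 1,  u(1) = 8,  u(2) = 9,  u(3) = 6,  u(4) = 4,  u(5) = 10,  u(6) = 3,  u(7) = 2,  u(8) = 5,  u(9) = 7,  u(10) = 1,  u(11) = 8.
Since (u(10), u(11)) = (u(0), u(1)) = (1, 8) (two consecutive terms determine the rest), the sequence is periodic with period 10.
So u(153) = u(0 + ((153-0) mod 10)) = u(3) = 6.

6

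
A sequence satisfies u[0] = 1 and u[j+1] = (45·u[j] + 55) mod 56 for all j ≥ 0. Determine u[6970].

27

u[0] = 1,  u[1] = 44,  u[2] = 19,  u[3] = 14,  u[4] = 13,  u[5] = 24,  u[6] = 15,  u[7] = 2,  u[8] = 33,  u[9] = 28,  u[10] = 27,  u[11] = 38,  u[12] = 29,  u[13] = 16,  u[14] = 47,  u[15] = 42,  u[16] = 41,  u[17] = 52,  u[18] = 43,  u[19] = 30,  u[20] = 5,  u[21] = 0,  u[22] = 55,  u[23] = 10,  u[24] = 1.
The sequence repeats with period 24.
(6970 - 0) mod 24 = 10, so u[6970] = u[10] = 27.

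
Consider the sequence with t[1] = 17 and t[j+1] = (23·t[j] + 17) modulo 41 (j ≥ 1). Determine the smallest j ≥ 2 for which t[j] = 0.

10

Listing terms: t[1] = 17,  t[2] = 39,  t[3] = 12,  t[4] = 6,  t[5] = 32,  t[6] = 15,  t[7] = 34,  t[8] = 20,  t[9] = 26,  t[10] = 0,  t[11] = 17.
Since t[11] = t[1] = 17, the sequence is periodic with period 10.
The value 0 first appears (with j ≥ 2) at t[10].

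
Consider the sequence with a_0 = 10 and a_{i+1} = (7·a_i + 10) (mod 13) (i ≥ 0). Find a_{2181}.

5

a_0 = 10, a_1 = 2, a_2 = 11, a_3 = 9, a_4 = 8, a_5 = 1, a_6 = 4, a_7 = 12, a_8 = 3, a_9 = 5, a_{10} = 6, a_{11} = 0, a_{12} = 10.
Since a_{12} = a_0 = 10, the sequence is periodic with period 12.
So a_{2181} = a_{0 + ((2181-0) mod 12)} = a_9 = 5.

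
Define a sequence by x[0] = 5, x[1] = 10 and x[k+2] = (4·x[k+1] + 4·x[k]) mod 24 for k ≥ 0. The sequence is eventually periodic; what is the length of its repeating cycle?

x[0] = 5,  x[1] = 10,  x[2] = 12,  x[3] = 16,  x[4] = 16,  x[5] = 8,  x[6] = 0,  x[7] = 8,  x[8] = 8,  x[9] = 16,  x[10] = 0,  x[11] = 16,  x[12] = 16.
Since (x[11], x[12]) = (x[3], x[4]) = (16, 16) (two consecutive terms determine the rest), the sequence is eventually periodic: after a pre-period of length 3 it cycles with period 8.

8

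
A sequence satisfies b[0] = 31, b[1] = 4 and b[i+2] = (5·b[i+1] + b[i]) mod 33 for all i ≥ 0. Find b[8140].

26

b[0] = 31; b[1] = 4; b[2] = 18; b[3] = 28; b[4] = 26; b[5] = 26; b[6] = 24; b[7] = 14; b[8] = 28; b[9] = 22; b[10] = 6; b[11] = 19; b[12] = 2; b[13] = 29; b[14] = 15; b[15] = 5; b[16] = 7; b[17] = 7; b[18] = 9; b[19] = 19; b[20] = 5; b[21] = 11; b[22] = 27; b[23] = 14; b[24] = 31; b[25] = 4.
Since (b[24], b[25]) = (b[0], b[1]) = (31, 4) (two consecutive terms determine the rest), the sequence is periodic with period 24.
So b[8140] = b[0 + ((8140-0) mod 24)] = b[4] = 26.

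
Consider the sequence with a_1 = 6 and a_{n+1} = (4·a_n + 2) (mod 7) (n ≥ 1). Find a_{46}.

We have a_1 = 6; a_2 = 5; a_3 = 1; a_4 = 6.
Since a_4 = a_1 = 6, the sequence is periodic with period 3.
(46 - 1) mod 3 = 0, so a_{46} = a_1 = 6.

6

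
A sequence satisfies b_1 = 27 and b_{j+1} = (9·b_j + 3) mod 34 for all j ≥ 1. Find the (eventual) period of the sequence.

We have b_1 = 27, b_2 = 8, b_3 = 7, b_4 = 32, b_5 = 19, b_6 = 4, b_7 = 5, b_8 = 14, b_9 = 27.
Since b_9 = b_1 = 27, the sequence is periodic with period 8.

8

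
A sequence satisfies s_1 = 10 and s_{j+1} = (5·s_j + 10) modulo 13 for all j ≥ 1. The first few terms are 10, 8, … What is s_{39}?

We have s_1 = 10; s_2 = 8; s_3 = 11; s_4 = 0; s_5 = 10.
Since s_5 = s_1 = 10, the sequence is periodic with period 4.
(39 - 1) mod 4 = 2, so s_{39} = s_3 = 11.

11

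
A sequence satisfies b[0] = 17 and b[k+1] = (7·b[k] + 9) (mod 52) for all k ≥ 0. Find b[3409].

24

We have b[0] = 17; b[1] = 24; b[2] = 21; b[3] = 0; b[4] = 9; b[5] = 20; b[6] = 45; b[7] = 12; b[8] = 41; b[9] = 36; b[10] = 1; b[11] = 16; b[12] = 17.
Since b[12] = b[0] = 17, the sequence is periodic with period 12.
(3409 - 0) mod 12 = 1, so b[3409] = b[1] = 24.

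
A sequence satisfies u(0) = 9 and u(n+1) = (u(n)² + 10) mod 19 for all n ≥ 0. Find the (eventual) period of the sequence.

Computing terms: u(0) = 9; u(1) = 15; u(2) = 7; u(3) = 2; u(4) = 14; u(5) = 16; u(6) = 0; u(7) = 10; u(8) = 15.
Since u(8) = u(1) = 15, the sequence is eventually periodic: after a pre-period of length 1 it cycles with period 7.

7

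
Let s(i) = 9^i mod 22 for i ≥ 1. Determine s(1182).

s(1) = 9,  s(2) = 15,  s(3) = 3,  s(4) = 5,  s(5) = 1,  s(6) = 9.
The sequence repeats with period 5.
So s(1182) = s(1 + ((1182-1) mod 5)) = s(2) = 15.

15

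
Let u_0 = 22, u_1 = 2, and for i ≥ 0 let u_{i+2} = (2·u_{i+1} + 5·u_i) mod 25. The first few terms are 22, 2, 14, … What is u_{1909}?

22

Listing terms: u_0 = 22; u_1 = 2; u_2 = 14; u_3 = 13; u_4 = 21; u_5 = 7; u_6 = 19; u_7 = 23; u_8 = 16; u_9 = 22; u_{10} = 24; u_{11} = 8; u_{12} = 11; u_{13} = 12; u_{14} = 4; u_{15} = 18; u_{16} = 6; u_{17} = 2; u_{18} = 9; u_{19} = 3; u_{20} = 1; u_{21} = 17; u_{22} = 14; u_{23} = 13.
Since (u_{22}, u_{23}) = (u_2, u_3) = (14, 13) (two consecutive terms determine the rest), the sequence is eventually periodic: after a pre-period of length 2 it cycles with period 20.
For i ≥ 2, u_i depends only on (i - 2) mod 20. (1909 - 2) mod 20 = 7, so u_{1909} = u_9 = 22.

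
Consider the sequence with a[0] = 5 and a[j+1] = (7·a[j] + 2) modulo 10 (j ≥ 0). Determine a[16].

We have a[0] = 5; a[1] = 7; a[2] = 1; a[3] = 9; a[4] = 5.
Since a[4] = a[0] = 5, the sequence is periodic with period 4.
So a[16] = a[0 + ((16-0) mod 4)] = a[0] = 5.

5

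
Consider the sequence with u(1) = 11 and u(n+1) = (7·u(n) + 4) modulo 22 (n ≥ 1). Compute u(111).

We have u(1) = 11, u(2) = 15, u(3) = 21, u(4) = 19, u(5) = 5, u(6) = 17, u(7) = 13, u(8) = 7, u(9) = 9, u(10) = 1, u(11) = 11.
Since u(11) = u(1) = 11, the sequence is periodic with period 10.
So u(111) = u(1 + ((111-1) mod 10)) = u(1) = 11.

11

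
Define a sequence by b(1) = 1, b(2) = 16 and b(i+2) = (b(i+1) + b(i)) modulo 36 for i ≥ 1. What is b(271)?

25

We have b(1) = 1,  b(2) = 16,  b(3) = 17,  b(4) = 33,  b(5) = 14,  b(6) = 11,  b(7) = 25,  b(8) = 0,  b(9) = 25,  b(10) = 25,  b(11) = 14,  b(12) = 3,  b(13) = 17,  b(14) = 20,  b(15) = 1,  b(16) = 21,  b(17) = 22,  b(18) = 7,  b(19) = 29,  b(20) = 0,  b(21) = 29,  b(22) = 29,  b(23) = 22,  b(24) = 15,  b(25) = 1,  b(26) = 16.
Since (b(25), b(26)) = (b(1), b(2)) = (1, 16) (two consecutive terms determine the rest), the sequence is periodic with period 24.
So b(271) = b(1 + ((271-1) mod 24)) = b(7) = 25.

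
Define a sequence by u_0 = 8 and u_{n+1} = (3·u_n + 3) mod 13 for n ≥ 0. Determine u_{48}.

Listing terms: u_0 = 8; u_1 = 1; u_2 = 6; u_3 = 8.
The sequence repeats with period 3.
(48 - 0) mod 3 = 0, so u_{48} = u_0 = 8.

8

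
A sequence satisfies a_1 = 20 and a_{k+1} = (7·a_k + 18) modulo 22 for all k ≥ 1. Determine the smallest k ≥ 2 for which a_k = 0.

Computing terms: a_1 = 20; a_2 = 4; a_3 = 2; a_4 = 10; a_5 = 0; a_6 = 18; a_7 = 12; a_8 = 14; a_9 = 6; a_{10} = 16; a_{11} = 20.
Since a_{11} = a_1 = 20, the sequence is periodic with period 10.
The value 0 first appears (with k ≥ 2) at a_5.

5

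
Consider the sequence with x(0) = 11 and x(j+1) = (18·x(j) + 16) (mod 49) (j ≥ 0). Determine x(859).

Computing terms: x(0) = 11; x(1) = 18; x(2) = 46; x(3) = 11.
Since x(3) = x(0) = 11, the sequence is periodic with period 3.
So x(859) = x(0 + ((859-0) mod 3)) = x(1) = 18.

18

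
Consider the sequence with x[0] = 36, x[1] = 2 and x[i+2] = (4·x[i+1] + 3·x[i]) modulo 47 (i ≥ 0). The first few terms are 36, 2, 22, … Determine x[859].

21

x[0] = 36; x[1] = 2; x[2] = 22; x[3] = 0; x[4] = 19; x[5] = 29; x[6] = 32; x[7] = 27; x[8] = 16; x[9] = 4; x[10] = 17; x[11] = 33; x[12] = 42; x[13] = 32; x[14] = 19; x[15] = 31; x[16] = 40; x[17] = 18; x[18] = 4; x[19] = 23; x[20] = 10; x[21] = 15; x[22] = 43; x[23] = 29; x[24] = 10; x[25] = 33; x[26] = 21; x[27] = 42; x[28] = 43; x[29] = 16; x[30] = 5; x[31] = 21; x[32] = 5; x[33] = 36; x[34] = 18; x[35] = 39; x[36] = 22; x[37] = 17; x[38] = 40; x[39] = 23; x[40] = 24; x[41] = 24; x[42] = 27; x[43] = 39; x[44] = 2; x[45] = 31; x[46] = 36; x[47] = 2.
Since (x[46], x[47]) = (x[0], x[1]) = (36, 2) (two consecutive terms determine the rest), the sequence is periodic with period 46.
(859 - 0) mod 46 = 31, so x[859] = x[31] = 21.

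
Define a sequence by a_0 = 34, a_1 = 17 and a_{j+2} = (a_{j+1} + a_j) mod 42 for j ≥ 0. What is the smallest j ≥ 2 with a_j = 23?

11

a_0 = 34,  a_1 = 17,  a_2 = 9,  a_3 = 26,  a_4 = 35,  a_5 = 19,  a_6 = 12,  a_7 = 31,  a_8 = 1,  a_9 = 32,  a_{10} = 33,  a_{11} = 23,  a_{12} = 14,  a_{13} = 37,  a_{14} = 9,  a_{15} = 4,  a_{16} = 13,  a_{17} = 17,  a_{18} = 30,  a_{19} = 5,  a_{20} = 35,  a_{21} = 40,  a_{22} = 33,  a_{23} = 31,  a_{24} = 22,  a_{25} = 11,  a_{26} = 33,  a_{27} = 2,  a_{28} = 35,  a_{29} = 37,  a_{30} = 30,  a_{31} = 25,  a_{32} = 13,  a_{33} = 38,  a_{34} = 9,  a_{35} = 5,  a_{36} = 14,  a_{37} = 19,  a_{38} = 33,  a_{39} = 10,  a_{40} = 1,  a_{41} = 11,  a_{42} = 12,  a_{43} = 23,  a_{44} = 35,  a_{45} = 16,  a_{46} = 9,  a_{47} = 25,  a_{48} = 34,  a_{49} = 17.
Since (a_{48}, a_{49}) = (a_0, a_1) = (34, 17) (two consecutive terms determine the rest), the sequence is periodic with period 48.
The value 23 first appears (with j ≥ 2) at a_{11}.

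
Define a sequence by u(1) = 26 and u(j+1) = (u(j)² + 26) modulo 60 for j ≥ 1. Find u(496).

Listing terms: u(1) = 26; u(2) = 42; u(3) = 50; u(4) = 6; u(5) = 2; u(6) = 30; u(7) = 26.
The sequence repeats with period 6.
So u(496) = u(1 + ((496-1) mod 6)) = u(4) = 6.

6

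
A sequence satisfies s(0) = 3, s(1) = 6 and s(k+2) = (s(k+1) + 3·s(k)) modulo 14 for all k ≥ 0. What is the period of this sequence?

24

Computing terms: s(0) = 3,  s(1) = 6,  s(2) = 1,  s(3) = 5,  s(4) = 8,  s(5) = 9,  s(6) = 5,  s(7) = 4,  s(8) = 5,  s(9) = 3,  s(10) = 4,  s(11) = 13,  s(12) = 11,  s(13) = 8,  s(14) = 13,  s(15) = 9,  s(16) = 6,  s(17) = 5,  s(18) = 9,  s(19) = 10,  s(20) = 9,  s(21) = 11,  s(22) = 10,  s(23) = 1,  s(24) = 3,  s(25) = 6.
The sequence repeats with period 24.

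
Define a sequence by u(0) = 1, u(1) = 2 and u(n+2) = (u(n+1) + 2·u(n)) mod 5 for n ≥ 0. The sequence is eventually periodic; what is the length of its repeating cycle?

4

u(0) = 1,  u(1) = 2,  u(2) = 4,  u(3) = 3,  u(4) = 1,  u(5) = 2.
The sequence repeats with period 4.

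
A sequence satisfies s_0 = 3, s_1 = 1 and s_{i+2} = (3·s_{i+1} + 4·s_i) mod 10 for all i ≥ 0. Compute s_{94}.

Computing terms: s_0 = 3; s_1 = 1; s_2 = 5; s_3 = 9; s_4 = 7; s_5 = 7; s_6 = 9; s_7 = 5; s_8 = 1; s_9 = 3; s_{10} = 3; s_{11} = 1.
The sequence repeats with period 10.
(94 - 0) mod 10 = 4, so s_{94} = s_4 = 7.

7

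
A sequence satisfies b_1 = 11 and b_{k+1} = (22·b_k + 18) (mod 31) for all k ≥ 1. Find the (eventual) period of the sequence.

30

Listing terms: b_1 = 11,  b_2 = 12,  b_3 = 3,  b_4 = 22,  b_5 = 6,  b_6 = 26,  b_7 = 1,  b_8 = 9,  b_9 = 30,  b_{10} = 27,  b_{11} = 23,  b_{12} = 28,  b_{13} = 14,  b_{14} = 16,  b_{15} = 29,  b_{16} = 5,  b_{17} = 4,  b_{18} = 13,  b_{19} = 25,  b_{20} = 10,  b_{21} = 21,  b_{22} = 15,  b_{23} = 7,  b_{24} = 17,  b_{25} = 20,  b_{26} = 24,  b_{27} = 19,  b_{28} = 2,  b_{29} = 0,  b_{30} = 18,  b_{31} = 11.
Since b_{31} = b_1 = 11, the sequence is periodic with period 30.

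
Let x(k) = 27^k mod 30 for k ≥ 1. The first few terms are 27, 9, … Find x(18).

x(1) = 27,  x(2) = 9,  x(3) = 3,  x(4) = 21,  x(5) = 27.
Since x(5) = x(1) = 27, the sequence is periodic with period 4.
(18 - 1) mod 4 = 1, so x(18) = x(2) = 9.

9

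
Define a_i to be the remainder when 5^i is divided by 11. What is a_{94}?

9

Listing terms: a_0 = 1,  a_1 = 5,  a_2 = 3,  a_3 = 4,  a_4 = 9,  a_5 = 1.
Since a_5 = a_0 = 1, the sequence is periodic with period 5.
So a_{94} = a_{0 + ((94-0) mod 5)} = a_4 = 9.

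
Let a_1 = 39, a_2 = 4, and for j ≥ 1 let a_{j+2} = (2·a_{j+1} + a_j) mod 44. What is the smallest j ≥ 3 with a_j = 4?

a_1 = 39, a_2 = 4, a_3 = 3, a_4 = 10, a_5 = 23, a_6 = 12, a_7 = 3, a_8 = 18, a_9 = 39, a_{10} = 8, a_{11} = 11, a_{12} = 30, a_{13} = 27, a_{14} = 40, a_{15} = 19, a_{16} = 34, a_{17} = 43, a_{18} = 32, a_{19} = 19, a_{20} = 26, a_{21} = 27, a_{22} = 36, a_{23} = 11, a_{24} = 14, a_{25} = 39, a_{26} = 4.
Since (a_{25}, a_{26}) = (a_1, a_2) = (39, 4) (two consecutive terms determine the rest), the sequence is periodic with period 24.
The value 4 next appears (with j ≥ 3) at a_{26}.

26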